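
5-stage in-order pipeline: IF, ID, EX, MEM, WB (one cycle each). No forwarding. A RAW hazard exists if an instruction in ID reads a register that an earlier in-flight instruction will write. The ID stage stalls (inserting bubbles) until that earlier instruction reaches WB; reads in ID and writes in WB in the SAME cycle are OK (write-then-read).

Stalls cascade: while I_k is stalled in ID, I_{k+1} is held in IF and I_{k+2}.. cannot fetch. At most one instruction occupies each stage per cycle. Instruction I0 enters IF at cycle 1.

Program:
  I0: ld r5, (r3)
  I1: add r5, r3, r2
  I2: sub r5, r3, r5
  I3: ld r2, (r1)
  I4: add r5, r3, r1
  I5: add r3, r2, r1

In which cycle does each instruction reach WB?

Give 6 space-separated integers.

I0 ld r5 <- r3: IF@1 ID@2 stall=0 (-) EX@3 MEM@4 WB@5
I1 add r5 <- r3,r2: IF@2 ID@3 stall=0 (-) EX@4 MEM@5 WB@6
I2 sub r5 <- r3,r5: IF@3 ID@4 stall=2 (RAW on I1.r5 (WB@6)) EX@7 MEM@8 WB@9
I3 ld r2 <- r1: IF@4 ID@7 stall=0 (-) EX@8 MEM@9 WB@10
I4 add r5 <- r3,r1: IF@7 ID@8 stall=0 (-) EX@9 MEM@10 WB@11
I5 add r3 <- r2,r1: IF@8 ID@9 stall=1 (RAW on I3.r2 (WB@10)) EX@11 MEM@12 WB@13

Answer: 5 6 9 10 11 13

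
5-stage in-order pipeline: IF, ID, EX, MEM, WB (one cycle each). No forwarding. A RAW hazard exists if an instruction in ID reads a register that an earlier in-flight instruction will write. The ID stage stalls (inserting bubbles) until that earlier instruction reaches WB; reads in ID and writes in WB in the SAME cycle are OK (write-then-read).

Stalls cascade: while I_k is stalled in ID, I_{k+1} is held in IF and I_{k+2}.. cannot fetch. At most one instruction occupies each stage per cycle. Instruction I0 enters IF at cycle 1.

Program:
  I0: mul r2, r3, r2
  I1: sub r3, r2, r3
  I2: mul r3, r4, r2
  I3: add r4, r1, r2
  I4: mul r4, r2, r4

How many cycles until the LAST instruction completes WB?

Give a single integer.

Answer: 13

Derivation:
I0 mul r2 <- r3,r2: IF@1 ID@2 stall=0 (-) EX@3 MEM@4 WB@5
I1 sub r3 <- r2,r3: IF@2 ID@3 stall=2 (RAW on I0.r2 (WB@5)) EX@6 MEM@7 WB@8
I2 mul r3 <- r4,r2: IF@3 ID@6 stall=0 (-) EX@7 MEM@8 WB@9
I3 add r4 <- r1,r2: IF@6 ID@7 stall=0 (-) EX@8 MEM@9 WB@10
I4 mul r4 <- r2,r4: IF@7 ID@8 stall=2 (RAW on I3.r4 (WB@10)) EX@11 MEM@12 WB@13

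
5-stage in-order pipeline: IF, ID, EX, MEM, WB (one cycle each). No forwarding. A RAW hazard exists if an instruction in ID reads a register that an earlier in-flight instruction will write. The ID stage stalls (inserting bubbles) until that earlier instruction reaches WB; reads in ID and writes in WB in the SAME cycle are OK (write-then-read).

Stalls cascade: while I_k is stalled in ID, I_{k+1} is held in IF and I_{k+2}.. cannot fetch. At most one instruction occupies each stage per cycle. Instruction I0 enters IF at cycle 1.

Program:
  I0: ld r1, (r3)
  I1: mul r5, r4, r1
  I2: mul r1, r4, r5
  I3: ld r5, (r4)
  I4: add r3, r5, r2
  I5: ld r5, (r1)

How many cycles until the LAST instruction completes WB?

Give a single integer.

I0 ld r1 <- r3: IF@1 ID@2 stall=0 (-) EX@3 MEM@4 WB@5
I1 mul r5 <- r4,r1: IF@2 ID@3 stall=2 (RAW on I0.r1 (WB@5)) EX@6 MEM@7 WB@8
I2 mul r1 <- r4,r5: IF@3 ID@6 stall=2 (RAW on I1.r5 (WB@8)) EX@9 MEM@10 WB@11
I3 ld r5 <- r4: IF@6 ID@9 stall=0 (-) EX@10 MEM@11 WB@12
I4 add r3 <- r5,r2: IF@9 ID@10 stall=2 (RAW on I3.r5 (WB@12)) EX@13 MEM@14 WB@15
I5 ld r5 <- r1: IF@10 ID@13 stall=0 (-) EX@14 MEM@15 WB@16

Answer: 16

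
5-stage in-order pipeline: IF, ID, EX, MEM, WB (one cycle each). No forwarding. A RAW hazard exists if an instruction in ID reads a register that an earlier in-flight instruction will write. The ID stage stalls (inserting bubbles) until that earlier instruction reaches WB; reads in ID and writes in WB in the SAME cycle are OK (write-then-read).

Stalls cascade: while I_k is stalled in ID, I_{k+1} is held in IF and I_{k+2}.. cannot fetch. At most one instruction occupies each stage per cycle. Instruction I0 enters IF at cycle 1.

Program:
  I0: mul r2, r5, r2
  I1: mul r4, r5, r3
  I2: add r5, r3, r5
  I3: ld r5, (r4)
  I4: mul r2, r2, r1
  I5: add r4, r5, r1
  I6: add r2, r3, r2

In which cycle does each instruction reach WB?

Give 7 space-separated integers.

Answer: 5 6 7 9 10 12 13

Derivation:
I0 mul r2 <- r5,r2: IF@1 ID@2 stall=0 (-) EX@3 MEM@4 WB@5
I1 mul r4 <- r5,r3: IF@2 ID@3 stall=0 (-) EX@4 MEM@5 WB@6
I2 add r5 <- r3,r5: IF@3 ID@4 stall=0 (-) EX@5 MEM@6 WB@7
I3 ld r5 <- r4: IF@4 ID@5 stall=1 (RAW on I1.r4 (WB@6)) EX@7 MEM@8 WB@9
I4 mul r2 <- r2,r1: IF@5 ID@7 stall=0 (-) EX@8 MEM@9 WB@10
I5 add r4 <- r5,r1: IF@7 ID@8 stall=1 (RAW on I3.r5 (WB@9)) EX@10 MEM@11 WB@12
I6 add r2 <- r3,r2: IF@8 ID@10 stall=0 (-) EX@11 MEM@12 WB@13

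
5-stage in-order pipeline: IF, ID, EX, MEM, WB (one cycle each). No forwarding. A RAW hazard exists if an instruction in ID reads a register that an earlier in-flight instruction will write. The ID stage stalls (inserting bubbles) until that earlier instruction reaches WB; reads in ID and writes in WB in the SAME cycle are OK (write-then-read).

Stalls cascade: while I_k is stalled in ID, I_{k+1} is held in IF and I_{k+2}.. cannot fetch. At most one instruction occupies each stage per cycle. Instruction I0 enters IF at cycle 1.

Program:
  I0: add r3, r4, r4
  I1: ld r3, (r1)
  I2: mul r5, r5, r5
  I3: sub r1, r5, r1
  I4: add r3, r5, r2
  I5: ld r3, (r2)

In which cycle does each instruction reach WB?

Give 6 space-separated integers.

I0 add r3 <- r4,r4: IF@1 ID@2 stall=0 (-) EX@3 MEM@4 WB@5
I1 ld r3 <- r1: IF@2 ID@3 stall=0 (-) EX@4 MEM@5 WB@6
I2 mul r5 <- r5,r5: IF@3 ID@4 stall=0 (-) EX@5 MEM@6 WB@7
I3 sub r1 <- r5,r1: IF@4 ID@5 stall=2 (RAW on I2.r5 (WB@7)) EX@8 MEM@9 WB@10
I4 add r3 <- r5,r2: IF@5 ID@8 stall=0 (-) EX@9 MEM@10 WB@11
I5 ld r3 <- r2: IF@8 ID@9 stall=0 (-) EX@10 MEM@11 WB@12

Answer: 5 6 7 10 11 12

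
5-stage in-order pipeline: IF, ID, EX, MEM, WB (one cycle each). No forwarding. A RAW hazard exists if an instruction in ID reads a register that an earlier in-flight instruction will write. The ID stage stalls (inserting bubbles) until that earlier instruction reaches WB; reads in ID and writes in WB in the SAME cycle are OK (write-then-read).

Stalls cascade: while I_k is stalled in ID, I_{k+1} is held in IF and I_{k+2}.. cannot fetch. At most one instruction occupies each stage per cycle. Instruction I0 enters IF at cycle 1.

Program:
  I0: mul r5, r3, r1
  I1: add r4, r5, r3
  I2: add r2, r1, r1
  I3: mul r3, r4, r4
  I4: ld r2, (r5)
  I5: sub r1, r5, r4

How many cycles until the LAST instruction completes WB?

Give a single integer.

Answer: 13

Derivation:
I0 mul r5 <- r3,r1: IF@1 ID@2 stall=0 (-) EX@3 MEM@4 WB@5
I1 add r4 <- r5,r3: IF@2 ID@3 stall=2 (RAW on I0.r5 (WB@5)) EX@6 MEM@7 WB@8
I2 add r2 <- r1,r1: IF@3 ID@6 stall=0 (-) EX@7 MEM@8 WB@9
I3 mul r3 <- r4,r4: IF@6 ID@7 stall=1 (RAW on I1.r4 (WB@8)) EX@9 MEM@10 WB@11
I4 ld r2 <- r5: IF@7 ID@9 stall=0 (-) EX@10 MEM@11 WB@12
I5 sub r1 <- r5,r4: IF@9 ID@10 stall=0 (-) EX@11 MEM@12 WB@13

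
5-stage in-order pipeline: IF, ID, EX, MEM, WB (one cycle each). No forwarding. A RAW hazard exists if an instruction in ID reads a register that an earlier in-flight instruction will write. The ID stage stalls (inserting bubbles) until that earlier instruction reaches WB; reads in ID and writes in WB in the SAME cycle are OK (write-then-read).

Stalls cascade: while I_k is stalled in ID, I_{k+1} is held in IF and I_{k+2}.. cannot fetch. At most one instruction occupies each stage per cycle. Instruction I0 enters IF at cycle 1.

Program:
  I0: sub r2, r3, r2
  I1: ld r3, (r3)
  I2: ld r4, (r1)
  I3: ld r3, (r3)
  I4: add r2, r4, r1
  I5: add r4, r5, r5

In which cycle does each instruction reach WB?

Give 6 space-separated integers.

Answer: 5 6 7 9 10 11

Derivation:
I0 sub r2 <- r3,r2: IF@1 ID@2 stall=0 (-) EX@3 MEM@4 WB@5
I1 ld r3 <- r3: IF@2 ID@3 stall=0 (-) EX@4 MEM@5 WB@6
I2 ld r4 <- r1: IF@3 ID@4 stall=0 (-) EX@5 MEM@6 WB@7
I3 ld r3 <- r3: IF@4 ID@5 stall=1 (RAW on I1.r3 (WB@6)) EX@7 MEM@8 WB@9
I4 add r2 <- r4,r1: IF@5 ID@7 stall=0 (-) EX@8 MEM@9 WB@10
I5 add r4 <- r5,r5: IF@7 ID@8 stall=0 (-) EX@9 MEM@10 WB@11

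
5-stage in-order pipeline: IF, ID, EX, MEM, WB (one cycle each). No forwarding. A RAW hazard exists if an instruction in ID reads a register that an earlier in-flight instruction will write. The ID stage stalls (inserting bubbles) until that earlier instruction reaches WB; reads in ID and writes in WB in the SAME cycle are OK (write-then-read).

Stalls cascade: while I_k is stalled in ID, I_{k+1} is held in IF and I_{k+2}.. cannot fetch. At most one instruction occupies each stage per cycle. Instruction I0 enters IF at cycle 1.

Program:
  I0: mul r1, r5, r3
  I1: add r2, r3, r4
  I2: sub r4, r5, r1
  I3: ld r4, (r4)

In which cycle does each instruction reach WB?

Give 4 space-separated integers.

Answer: 5 6 8 11

Derivation:
I0 mul r1 <- r5,r3: IF@1 ID@2 stall=0 (-) EX@3 MEM@4 WB@5
I1 add r2 <- r3,r4: IF@2 ID@3 stall=0 (-) EX@4 MEM@5 WB@6
I2 sub r4 <- r5,r1: IF@3 ID@4 stall=1 (RAW on I0.r1 (WB@5)) EX@6 MEM@7 WB@8
I3 ld r4 <- r4: IF@4 ID@6 stall=2 (RAW on I2.r4 (WB@8)) EX@9 MEM@10 WB@11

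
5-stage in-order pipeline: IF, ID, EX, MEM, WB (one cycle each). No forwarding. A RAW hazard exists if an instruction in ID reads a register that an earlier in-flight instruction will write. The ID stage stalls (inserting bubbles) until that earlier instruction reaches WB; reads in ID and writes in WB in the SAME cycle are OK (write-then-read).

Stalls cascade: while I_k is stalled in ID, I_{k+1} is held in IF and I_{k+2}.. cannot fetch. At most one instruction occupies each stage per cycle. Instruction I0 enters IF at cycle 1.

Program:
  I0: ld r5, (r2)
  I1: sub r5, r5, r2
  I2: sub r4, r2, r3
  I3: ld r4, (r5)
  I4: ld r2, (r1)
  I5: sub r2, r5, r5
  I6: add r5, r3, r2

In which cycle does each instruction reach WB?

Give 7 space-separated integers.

Answer: 5 8 9 11 12 13 16

Derivation:
I0 ld r5 <- r2: IF@1 ID@2 stall=0 (-) EX@3 MEM@4 WB@5
I1 sub r5 <- r5,r2: IF@2 ID@3 stall=2 (RAW on I0.r5 (WB@5)) EX@6 MEM@7 WB@8
I2 sub r4 <- r2,r3: IF@3 ID@6 stall=0 (-) EX@7 MEM@8 WB@9
I3 ld r4 <- r5: IF@6 ID@7 stall=1 (RAW on I1.r5 (WB@8)) EX@9 MEM@10 WB@11
I4 ld r2 <- r1: IF@7 ID@9 stall=0 (-) EX@10 MEM@11 WB@12
I5 sub r2 <- r5,r5: IF@9 ID@10 stall=0 (-) EX@11 MEM@12 WB@13
I6 add r5 <- r3,r2: IF@10 ID@11 stall=2 (RAW on I5.r2 (WB@13)) EX@14 MEM@15 WB@16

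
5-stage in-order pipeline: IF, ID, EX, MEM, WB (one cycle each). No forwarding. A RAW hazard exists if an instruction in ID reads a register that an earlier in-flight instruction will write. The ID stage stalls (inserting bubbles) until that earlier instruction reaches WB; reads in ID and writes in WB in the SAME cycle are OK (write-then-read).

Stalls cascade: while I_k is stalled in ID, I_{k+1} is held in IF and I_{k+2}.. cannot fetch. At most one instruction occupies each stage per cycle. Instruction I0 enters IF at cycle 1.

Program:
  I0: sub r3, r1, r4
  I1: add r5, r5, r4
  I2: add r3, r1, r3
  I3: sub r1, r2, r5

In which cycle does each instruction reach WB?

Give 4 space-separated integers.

I0 sub r3 <- r1,r4: IF@1 ID@2 stall=0 (-) EX@3 MEM@4 WB@5
I1 add r5 <- r5,r4: IF@2 ID@3 stall=0 (-) EX@4 MEM@5 WB@6
I2 add r3 <- r1,r3: IF@3 ID@4 stall=1 (RAW on I0.r3 (WB@5)) EX@6 MEM@7 WB@8
I3 sub r1 <- r2,r5: IF@4 ID@6 stall=0 (-) EX@7 MEM@8 WB@9

Answer: 5 6 8 9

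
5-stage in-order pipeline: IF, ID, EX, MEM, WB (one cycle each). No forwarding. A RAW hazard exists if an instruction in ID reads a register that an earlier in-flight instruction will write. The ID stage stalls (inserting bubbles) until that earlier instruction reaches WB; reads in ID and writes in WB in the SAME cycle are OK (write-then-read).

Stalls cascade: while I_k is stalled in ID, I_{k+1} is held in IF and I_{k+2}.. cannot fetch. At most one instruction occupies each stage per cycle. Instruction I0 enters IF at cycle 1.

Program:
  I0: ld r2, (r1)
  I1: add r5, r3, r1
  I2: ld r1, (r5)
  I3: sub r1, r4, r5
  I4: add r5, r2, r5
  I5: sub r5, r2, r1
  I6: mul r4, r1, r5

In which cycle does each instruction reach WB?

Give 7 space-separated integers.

I0 ld r2 <- r1: IF@1 ID@2 stall=0 (-) EX@3 MEM@4 WB@5
I1 add r5 <- r3,r1: IF@2 ID@3 stall=0 (-) EX@4 MEM@5 WB@6
I2 ld r1 <- r5: IF@3 ID@4 stall=2 (RAW on I1.r5 (WB@6)) EX@7 MEM@8 WB@9
I3 sub r1 <- r4,r5: IF@4 ID@7 stall=0 (-) EX@8 MEM@9 WB@10
I4 add r5 <- r2,r5: IF@7 ID@8 stall=0 (-) EX@9 MEM@10 WB@11
I5 sub r5 <- r2,r1: IF@8 ID@9 stall=1 (RAW on I3.r1 (WB@10)) EX@11 MEM@12 WB@13
I6 mul r4 <- r1,r5: IF@9 ID@11 stall=2 (RAW on I5.r5 (WB@13)) EX@14 MEM@15 WB@16

Answer: 5 6 9 10 11 13 16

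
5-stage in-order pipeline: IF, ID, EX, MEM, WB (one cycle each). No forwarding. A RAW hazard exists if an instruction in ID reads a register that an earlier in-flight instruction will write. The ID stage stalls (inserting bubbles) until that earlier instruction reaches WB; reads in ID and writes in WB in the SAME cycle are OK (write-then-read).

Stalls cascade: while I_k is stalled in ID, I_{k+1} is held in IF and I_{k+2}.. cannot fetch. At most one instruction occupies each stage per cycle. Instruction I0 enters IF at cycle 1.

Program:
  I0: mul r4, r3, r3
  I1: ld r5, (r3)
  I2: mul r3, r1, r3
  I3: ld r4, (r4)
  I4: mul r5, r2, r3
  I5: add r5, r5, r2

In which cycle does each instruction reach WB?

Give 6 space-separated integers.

I0 mul r4 <- r3,r3: IF@1 ID@2 stall=0 (-) EX@3 MEM@4 WB@5
I1 ld r5 <- r3: IF@2 ID@3 stall=0 (-) EX@4 MEM@5 WB@6
I2 mul r3 <- r1,r3: IF@3 ID@4 stall=0 (-) EX@5 MEM@6 WB@7
I3 ld r4 <- r4: IF@4 ID@5 stall=0 (-) EX@6 MEM@7 WB@8
I4 mul r5 <- r2,r3: IF@5 ID@6 stall=1 (RAW on I2.r3 (WB@7)) EX@8 MEM@9 WB@10
I5 add r5 <- r5,r2: IF@6 ID@8 stall=2 (RAW on I4.r5 (WB@10)) EX@11 MEM@12 WB@13

Answer: 5 6 7 8 10 13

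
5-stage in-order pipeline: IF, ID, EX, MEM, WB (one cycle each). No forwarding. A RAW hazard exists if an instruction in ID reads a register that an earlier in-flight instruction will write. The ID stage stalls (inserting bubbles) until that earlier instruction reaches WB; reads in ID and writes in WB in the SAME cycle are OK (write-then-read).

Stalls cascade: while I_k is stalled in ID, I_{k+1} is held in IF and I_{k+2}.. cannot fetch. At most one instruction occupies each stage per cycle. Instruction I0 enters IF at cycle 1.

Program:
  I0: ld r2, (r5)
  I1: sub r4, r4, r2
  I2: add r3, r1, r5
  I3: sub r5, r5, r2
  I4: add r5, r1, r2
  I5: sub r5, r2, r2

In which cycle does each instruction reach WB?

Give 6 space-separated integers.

I0 ld r2 <- r5: IF@1 ID@2 stall=0 (-) EX@3 MEM@4 WB@5
I1 sub r4 <- r4,r2: IF@2 ID@3 stall=2 (RAW on I0.r2 (WB@5)) EX@6 MEM@7 WB@8
I2 add r3 <- r1,r5: IF@3 ID@6 stall=0 (-) EX@7 MEM@8 WB@9
I3 sub r5 <- r5,r2: IF@6 ID@7 stall=0 (-) EX@8 MEM@9 WB@10
I4 add r5 <- r1,r2: IF@7 ID@8 stall=0 (-) EX@9 MEM@10 WB@11
I5 sub r5 <- r2,r2: IF@8 ID@9 stall=0 (-) EX@10 MEM@11 WB@12

Answer: 5 8 9 10 11 12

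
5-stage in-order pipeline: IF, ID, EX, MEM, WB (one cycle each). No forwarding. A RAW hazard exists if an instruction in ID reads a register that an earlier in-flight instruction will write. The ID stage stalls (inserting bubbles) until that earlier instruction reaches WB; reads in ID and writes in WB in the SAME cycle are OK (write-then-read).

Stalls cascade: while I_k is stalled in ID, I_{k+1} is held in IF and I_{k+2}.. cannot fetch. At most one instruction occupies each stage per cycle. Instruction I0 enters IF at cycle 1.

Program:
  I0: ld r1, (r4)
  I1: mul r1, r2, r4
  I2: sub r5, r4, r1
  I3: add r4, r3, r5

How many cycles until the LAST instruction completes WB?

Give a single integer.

Answer: 12

Derivation:
I0 ld r1 <- r4: IF@1 ID@2 stall=0 (-) EX@3 MEM@4 WB@5
I1 mul r1 <- r2,r4: IF@2 ID@3 stall=0 (-) EX@4 MEM@5 WB@6
I2 sub r5 <- r4,r1: IF@3 ID@4 stall=2 (RAW on I1.r1 (WB@6)) EX@7 MEM@8 WB@9
I3 add r4 <- r3,r5: IF@4 ID@7 stall=2 (RAW on I2.r5 (WB@9)) EX@10 MEM@11 WB@12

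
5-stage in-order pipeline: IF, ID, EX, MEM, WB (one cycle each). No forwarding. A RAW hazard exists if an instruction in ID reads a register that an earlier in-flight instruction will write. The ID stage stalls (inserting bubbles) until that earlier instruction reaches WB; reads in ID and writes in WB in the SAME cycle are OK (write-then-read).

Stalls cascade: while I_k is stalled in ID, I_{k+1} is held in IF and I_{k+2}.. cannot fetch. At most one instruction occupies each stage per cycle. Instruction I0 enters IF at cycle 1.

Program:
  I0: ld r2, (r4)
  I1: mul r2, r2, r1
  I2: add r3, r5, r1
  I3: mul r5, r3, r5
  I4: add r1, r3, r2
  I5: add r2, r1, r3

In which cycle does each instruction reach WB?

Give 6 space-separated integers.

Answer: 5 8 9 12 13 16

Derivation:
I0 ld r2 <- r4: IF@1 ID@2 stall=0 (-) EX@3 MEM@4 WB@5
I1 mul r2 <- r2,r1: IF@2 ID@3 stall=2 (RAW on I0.r2 (WB@5)) EX@6 MEM@7 WB@8
I2 add r3 <- r5,r1: IF@3 ID@6 stall=0 (-) EX@7 MEM@8 WB@9
I3 mul r5 <- r3,r5: IF@6 ID@7 stall=2 (RAW on I2.r3 (WB@9)) EX@10 MEM@11 WB@12
I4 add r1 <- r3,r2: IF@7 ID@10 stall=0 (-) EX@11 MEM@12 WB@13
I5 add r2 <- r1,r3: IF@10 ID@11 stall=2 (RAW on I4.r1 (WB@13)) EX@14 MEM@15 WB@16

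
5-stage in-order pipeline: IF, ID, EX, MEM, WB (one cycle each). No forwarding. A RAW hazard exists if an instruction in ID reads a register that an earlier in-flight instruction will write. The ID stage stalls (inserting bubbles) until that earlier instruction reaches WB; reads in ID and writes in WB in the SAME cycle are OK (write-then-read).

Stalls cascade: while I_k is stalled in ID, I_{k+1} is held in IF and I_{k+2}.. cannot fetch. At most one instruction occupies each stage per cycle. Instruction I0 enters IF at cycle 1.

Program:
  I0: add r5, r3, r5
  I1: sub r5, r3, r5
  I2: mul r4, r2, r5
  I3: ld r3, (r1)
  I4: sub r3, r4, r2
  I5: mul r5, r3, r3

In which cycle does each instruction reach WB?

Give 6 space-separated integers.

Answer: 5 8 11 12 14 17

Derivation:
I0 add r5 <- r3,r5: IF@1 ID@2 stall=0 (-) EX@3 MEM@4 WB@5
I1 sub r5 <- r3,r5: IF@2 ID@3 stall=2 (RAW on I0.r5 (WB@5)) EX@6 MEM@7 WB@8
I2 mul r4 <- r2,r5: IF@3 ID@6 stall=2 (RAW on I1.r5 (WB@8)) EX@9 MEM@10 WB@11
I3 ld r3 <- r1: IF@6 ID@9 stall=0 (-) EX@10 MEM@11 WB@12
I4 sub r3 <- r4,r2: IF@9 ID@10 stall=1 (RAW on I2.r4 (WB@11)) EX@12 MEM@13 WB@14
I5 mul r5 <- r3,r3: IF@10 ID@12 stall=2 (RAW on I4.r3 (WB@14)) EX@15 MEM@16 WB@17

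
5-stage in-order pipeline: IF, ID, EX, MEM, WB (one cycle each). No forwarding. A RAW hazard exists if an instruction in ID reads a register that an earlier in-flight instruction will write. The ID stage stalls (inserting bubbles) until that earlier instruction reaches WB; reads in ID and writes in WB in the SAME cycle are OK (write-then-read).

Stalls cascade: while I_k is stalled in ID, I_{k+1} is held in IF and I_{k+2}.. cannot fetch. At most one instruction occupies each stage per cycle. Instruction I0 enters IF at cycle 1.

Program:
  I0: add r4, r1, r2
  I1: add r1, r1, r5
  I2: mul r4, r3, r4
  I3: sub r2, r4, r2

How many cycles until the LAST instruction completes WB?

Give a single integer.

Answer: 11

Derivation:
I0 add r4 <- r1,r2: IF@1 ID@2 stall=0 (-) EX@3 MEM@4 WB@5
I1 add r1 <- r1,r5: IF@2 ID@3 stall=0 (-) EX@4 MEM@5 WB@6
I2 mul r4 <- r3,r4: IF@3 ID@4 stall=1 (RAW on I0.r4 (WB@5)) EX@6 MEM@7 WB@8
I3 sub r2 <- r4,r2: IF@4 ID@6 stall=2 (RAW on I2.r4 (WB@8)) EX@9 MEM@10 WB@11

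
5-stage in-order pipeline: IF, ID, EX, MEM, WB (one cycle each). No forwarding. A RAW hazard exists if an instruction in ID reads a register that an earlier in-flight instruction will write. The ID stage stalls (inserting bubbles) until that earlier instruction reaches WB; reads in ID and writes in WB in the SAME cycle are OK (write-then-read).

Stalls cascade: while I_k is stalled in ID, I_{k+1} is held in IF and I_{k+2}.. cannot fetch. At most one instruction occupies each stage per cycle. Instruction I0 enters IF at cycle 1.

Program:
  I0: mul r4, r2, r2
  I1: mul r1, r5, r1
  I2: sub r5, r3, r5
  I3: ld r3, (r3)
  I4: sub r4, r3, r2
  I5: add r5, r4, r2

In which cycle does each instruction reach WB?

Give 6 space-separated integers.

Answer: 5 6 7 8 11 14

Derivation:
I0 mul r4 <- r2,r2: IF@1 ID@2 stall=0 (-) EX@3 MEM@4 WB@5
I1 mul r1 <- r5,r1: IF@2 ID@3 stall=0 (-) EX@4 MEM@5 WB@6
I2 sub r5 <- r3,r5: IF@3 ID@4 stall=0 (-) EX@5 MEM@6 WB@7
I3 ld r3 <- r3: IF@4 ID@5 stall=0 (-) EX@6 MEM@7 WB@8
I4 sub r4 <- r3,r2: IF@5 ID@6 stall=2 (RAW on I3.r3 (WB@8)) EX@9 MEM@10 WB@11
I5 add r5 <- r4,r2: IF@6 ID@9 stall=2 (RAW on I4.r4 (WB@11)) EX@12 MEM@13 WB@14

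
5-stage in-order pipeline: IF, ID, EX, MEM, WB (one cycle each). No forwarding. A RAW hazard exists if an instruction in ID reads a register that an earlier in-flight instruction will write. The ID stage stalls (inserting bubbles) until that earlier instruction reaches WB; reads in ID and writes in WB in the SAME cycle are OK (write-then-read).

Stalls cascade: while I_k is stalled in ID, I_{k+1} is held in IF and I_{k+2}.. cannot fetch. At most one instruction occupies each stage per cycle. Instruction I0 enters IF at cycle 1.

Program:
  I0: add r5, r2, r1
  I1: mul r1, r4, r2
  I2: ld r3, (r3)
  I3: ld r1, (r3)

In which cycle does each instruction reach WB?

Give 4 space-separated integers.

I0 add r5 <- r2,r1: IF@1 ID@2 stall=0 (-) EX@3 MEM@4 WB@5
I1 mul r1 <- r4,r2: IF@2 ID@3 stall=0 (-) EX@4 MEM@5 WB@6
I2 ld r3 <- r3: IF@3 ID@4 stall=0 (-) EX@5 MEM@6 WB@7
I3 ld r1 <- r3: IF@4 ID@5 stall=2 (RAW on I2.r3 (WB@7)) EX@8 MEM@9 WB@10

Answer: 5 6 7 10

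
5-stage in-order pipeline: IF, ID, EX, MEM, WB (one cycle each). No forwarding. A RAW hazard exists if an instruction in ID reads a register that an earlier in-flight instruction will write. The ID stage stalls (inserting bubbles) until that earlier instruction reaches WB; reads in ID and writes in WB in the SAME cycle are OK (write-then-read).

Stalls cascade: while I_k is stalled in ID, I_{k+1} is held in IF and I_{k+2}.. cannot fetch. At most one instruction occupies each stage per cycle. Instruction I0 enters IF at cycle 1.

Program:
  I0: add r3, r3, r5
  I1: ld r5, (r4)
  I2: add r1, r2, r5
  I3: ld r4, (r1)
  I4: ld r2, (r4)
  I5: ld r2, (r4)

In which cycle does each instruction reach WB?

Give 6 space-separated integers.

Answer: 5 6 9 12 15 16

Derivation:
I0 add r3 <- r3,r5: IF@1 ID@2 stall=0 (-) EX@3 MEM@4 WB@5
I1 ld r5 <- r4: IF@2 ID@3 stall=0 (-) EX@4 MEM@5 WB@6
I2 add r1 <- r2,r5: IF@3 ID@4 stall=2 (RAW on I1.r5 (WB@6)) EX@7 MEM@8 WB@9
I3 ld r4 <- r1: IF@4 ID@7 stall=2 (RAW on I2.r1 (WB@9)) EX@10 MEM@11 WB@12
I4 ld r2 <- r4: IF@7 ID@10 stall=2 (RAW on I3.r4 (WB@12)) EX@13 MEM@14 WB@15
I5 ld r2 <- r4: IF@10 ID@13 stall=0 (-) EX@14 MEM@15 WB@16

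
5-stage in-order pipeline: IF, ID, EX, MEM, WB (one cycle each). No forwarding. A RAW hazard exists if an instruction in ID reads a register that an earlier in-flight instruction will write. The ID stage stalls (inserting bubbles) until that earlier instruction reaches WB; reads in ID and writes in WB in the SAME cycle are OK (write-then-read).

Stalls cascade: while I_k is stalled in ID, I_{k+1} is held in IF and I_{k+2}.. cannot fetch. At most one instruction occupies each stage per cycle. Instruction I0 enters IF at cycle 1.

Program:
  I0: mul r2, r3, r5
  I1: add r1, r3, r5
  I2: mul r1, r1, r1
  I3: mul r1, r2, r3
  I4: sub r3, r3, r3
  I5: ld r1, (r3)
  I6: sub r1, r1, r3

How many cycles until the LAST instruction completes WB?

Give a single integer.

Answer: 17

Derivation:
I0 mul r2 <- r3,r5: IF@1 ID@2 stall=0 (-) EX@3 MEM@4 WB@5
I1 add r1 <- r3,r5: IF@2 ID@3 stall=0 (-) EX@4 MEM@5 WB@6
I2 mul r1 <- r1,r1: IF@3 ID@4 stall=2 (RAW on I1.r1 (WB@6)) EX@7 MEM@8 WB@9
I3 mul r1 <- r2,r3: IF@4 ID@7 stall=0 (-) EX@8 MEM@9 WB@10
I4 sub r3 <- r3,r3: IF@7 ID@8 stall=0 (-) EX@9 MEM@10 WB@11
I5 ld r1 <- r3: IF@8 ID@9 stall=2 (RAW on I4.r3 (WB@11)) EX@12 MEM@13 WB@14
I6 sub r1 <- r1,r3: IF@9 ID@12 stall=2 (RAW on I5.r1 (WB@14)) EX@15 MEM@16 WB@17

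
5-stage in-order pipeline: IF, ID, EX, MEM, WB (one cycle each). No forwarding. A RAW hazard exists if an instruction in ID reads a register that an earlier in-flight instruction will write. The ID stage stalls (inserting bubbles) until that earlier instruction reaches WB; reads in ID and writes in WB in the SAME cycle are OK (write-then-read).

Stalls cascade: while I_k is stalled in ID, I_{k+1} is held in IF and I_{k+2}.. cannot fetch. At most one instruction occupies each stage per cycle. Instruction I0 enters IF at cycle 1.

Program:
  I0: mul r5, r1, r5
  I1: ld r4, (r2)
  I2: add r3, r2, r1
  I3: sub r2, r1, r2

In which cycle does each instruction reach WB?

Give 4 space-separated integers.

I0 mul r5 <- r1,r5: IF@1 ID@2 stall=0 (-) EX@3 MEM@4 WB@5
I1 ld r4 <- r2: IF@2 ID@3 stall=0 (-) EX@4 MEM@5 WB@6
I2 add r3 <- r2,r1: IF@3 ID@4 stall=0 (-) EX@5 MEM@6 WB@7
I3 sub r2 <- r1,r2: IF@4 ID@5 stall=0 (-) EX@6 MEM@7 WB@8

Answer: 5 6 7 8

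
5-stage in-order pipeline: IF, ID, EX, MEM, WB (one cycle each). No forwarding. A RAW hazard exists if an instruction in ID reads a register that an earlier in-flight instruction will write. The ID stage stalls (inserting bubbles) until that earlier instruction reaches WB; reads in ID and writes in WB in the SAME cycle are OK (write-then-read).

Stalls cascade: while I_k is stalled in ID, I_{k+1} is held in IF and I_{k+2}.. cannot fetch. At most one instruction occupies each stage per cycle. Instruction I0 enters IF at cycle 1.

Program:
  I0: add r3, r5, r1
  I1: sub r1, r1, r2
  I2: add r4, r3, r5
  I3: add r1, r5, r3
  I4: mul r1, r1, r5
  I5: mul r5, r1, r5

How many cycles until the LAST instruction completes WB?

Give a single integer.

I0 add r3 <- r5,r1: IF@1 ID@2 stall=0 (-) EX@3 MEM@4 WB@5
I1 sub r1 <- r1,r2: IF@2 ID@3 stall=0 (-) EX@4 MEM@5 WB@6
I2 add r4 <- r3,r5: IF@3 ID@4 stall=1 (RAW on I0.r3 (WB@5)) EX@6 MEM@7 WB@8
I3 add r1 <- r5,r3: IF@4 ID@6 stall=0 (-) EX@7 MEM@8 WB@9
I4 mul r1 <- r1,r5: IF@6 ID@7 stall=2 (RAW on I3.r1 (WB@9)) EX@10 MEM@11 WB@12
I5 mul r5 <- r1,r5: IF@7 ID@10 stall=2 (RAW on I4.r1 (WB@12)) EX@13 MEM@14 WB@15

Answer: 15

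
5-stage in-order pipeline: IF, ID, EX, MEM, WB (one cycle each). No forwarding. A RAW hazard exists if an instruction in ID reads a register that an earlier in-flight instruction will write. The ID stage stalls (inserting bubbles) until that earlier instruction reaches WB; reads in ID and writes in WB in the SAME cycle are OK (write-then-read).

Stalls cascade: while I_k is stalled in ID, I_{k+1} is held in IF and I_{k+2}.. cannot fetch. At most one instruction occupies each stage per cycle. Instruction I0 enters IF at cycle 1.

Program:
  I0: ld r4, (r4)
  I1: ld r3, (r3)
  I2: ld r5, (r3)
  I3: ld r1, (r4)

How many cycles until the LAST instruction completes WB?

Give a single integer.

I0 ld r4 <- r4: IF@1 ID@2 stall=0 (-) EX@3 MEM@4 WB@5
I1 ld r3 <- r3: IF@2 ID@3 stall=0 (-) EX@4 MEM@5 WB@6
I2 ld r5 <- r3: IF@3 ID@4 stall=2 (RAW on I1.r3 (WB@6)) EX@7 MEM@8 WB@9
I3 ld r1 <- r4: IF@4 ID@7 stall=0 (-) EX@8 MEM@9 WB@10

Answer: 10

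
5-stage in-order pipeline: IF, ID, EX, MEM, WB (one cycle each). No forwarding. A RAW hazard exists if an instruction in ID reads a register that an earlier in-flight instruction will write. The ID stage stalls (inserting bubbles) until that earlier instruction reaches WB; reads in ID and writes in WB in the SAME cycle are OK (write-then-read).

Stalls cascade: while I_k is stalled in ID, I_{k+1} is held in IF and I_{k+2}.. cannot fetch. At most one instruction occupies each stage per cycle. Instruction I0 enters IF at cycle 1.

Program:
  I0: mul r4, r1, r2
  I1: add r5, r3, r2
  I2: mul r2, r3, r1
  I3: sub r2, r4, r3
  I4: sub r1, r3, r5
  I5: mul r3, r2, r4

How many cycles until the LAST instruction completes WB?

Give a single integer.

I0 mul r4 <- r1,r2: IF@1 ID@2 stall=0 (-) EX@3 MEM@4 WB@5
I1 add r5 <- r3,r2: IF@2 ID@3 stall=0 (-) EX@4 MEM@5 WB@6
I2 mul r2 <- r3,r1: IF@3 ID@4 stall=0 (-) EX@5 MEM@6 WB@7
I3 sub r2 <- r4,r3: IF@4 ID@5 stall=0 (-) EX@6 MEM@7 WB@8
I4 sub r1 <- r3,r5: IF@5 ID@6 stall=0 (-) EX@7 MEM@8 WB@9
I5 mul r3 <- r2,r4: IF@6 ID@7 stall=1 (RAW on I3.r2 (WB@8)) EX@9 MEM@10 WB@11

Answer: 11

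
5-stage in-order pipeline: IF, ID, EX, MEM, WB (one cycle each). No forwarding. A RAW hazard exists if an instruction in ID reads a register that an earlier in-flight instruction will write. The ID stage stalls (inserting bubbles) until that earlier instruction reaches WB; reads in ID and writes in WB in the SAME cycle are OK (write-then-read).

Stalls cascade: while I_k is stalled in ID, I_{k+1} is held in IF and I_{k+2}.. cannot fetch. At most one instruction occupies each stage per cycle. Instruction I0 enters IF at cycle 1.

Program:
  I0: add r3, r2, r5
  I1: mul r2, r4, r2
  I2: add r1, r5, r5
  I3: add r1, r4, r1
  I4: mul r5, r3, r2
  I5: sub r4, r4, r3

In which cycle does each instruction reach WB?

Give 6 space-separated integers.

I0 add r3 <- r2,r5: IF@1 ID@2 stall=0 (-) EX@3 MEM@4 WB@5
I1 mul r2 <- r4,r2: IF@2 ID@3 stall=0 (-) EX@4 MEM@5 WB@6
I2 add r1 <- r5,r5: IF@3 ID@4 stall=0 (-) EX@5 MEM@6 WB@7
I3 add r1 <- r4,r1: IF@4 ID@5 stall=2 (RAW on I2.r1 (WB@7)) EX@8 MEM@9 WB@10
I4 mul r5 <- r3,r2: IF@5 ID@8 stall=0 (-) EX@9 MEM@10 WB@11
I5 sub r4 <- r4,r3: IF@8 ID@9 stall=0 (-) EX@10 MEM@11 WB@12

Answer: 5 6 7 10 11 12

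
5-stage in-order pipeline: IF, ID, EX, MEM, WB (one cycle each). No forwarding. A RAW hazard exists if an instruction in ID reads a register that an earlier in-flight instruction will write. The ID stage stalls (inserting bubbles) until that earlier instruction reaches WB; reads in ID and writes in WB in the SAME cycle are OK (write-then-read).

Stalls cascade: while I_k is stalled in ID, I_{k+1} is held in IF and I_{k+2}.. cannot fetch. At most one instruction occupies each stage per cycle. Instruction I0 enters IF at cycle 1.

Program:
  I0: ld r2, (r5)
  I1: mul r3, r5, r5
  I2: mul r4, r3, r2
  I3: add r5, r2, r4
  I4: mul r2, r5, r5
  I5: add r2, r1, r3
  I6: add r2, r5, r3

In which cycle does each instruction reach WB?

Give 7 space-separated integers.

I0 ld r2 <- r5: IF@1 ID@2 stall=0 (-) EX@3 MEM@4 WB@5
I1 mul r3 <- r5,r5: IF@2 ID@3 stall=0 (-) EX@4 MEM@5 WB@6
I2 mul r4 <- r3,r2: IF@3 ID@4 stall=2 (RAW on I1.r3 (WB@6)) EX@7 MEM@8 WB@9
I3 add r5 <- r2,r4: IF@4 ID@7 stall=2 (RAW on I2.r4 (WB@9)) EX@10 MEM@11 WB@12
I4 mul r2 <- r5,r5: IF@7 ID@10 stall=2 (RAW on I3.r5 (WB@12)) EX@13 MEM@14 WB@15
I5 add r2 <- r1,r3: IF@10 ID@13 stall=0 (-) EX@14 MEM@15 WB@16
I6 add r2 <- r5,r3: IF@13 ID@14 stall=0 (-) EX@15 MEM@16 WB@17

Answer: 5 6 9 12 15 16 17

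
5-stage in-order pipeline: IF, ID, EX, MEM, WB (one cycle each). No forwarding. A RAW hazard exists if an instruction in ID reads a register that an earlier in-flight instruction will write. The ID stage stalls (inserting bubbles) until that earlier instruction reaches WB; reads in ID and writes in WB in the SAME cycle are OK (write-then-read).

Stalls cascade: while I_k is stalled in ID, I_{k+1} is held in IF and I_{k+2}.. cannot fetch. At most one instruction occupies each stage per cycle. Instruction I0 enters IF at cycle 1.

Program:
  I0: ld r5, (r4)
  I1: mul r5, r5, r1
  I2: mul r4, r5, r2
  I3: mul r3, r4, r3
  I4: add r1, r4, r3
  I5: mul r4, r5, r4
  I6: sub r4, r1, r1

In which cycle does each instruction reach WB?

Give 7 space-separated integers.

I0 ld r5 <- r4: IF@1 ID@2 stall=0 (-) EX@3 MEM@4 WB@5
I1 mul r5 <- r5,r1: IF@2 ID@3 stall=2 (RAW on I0.r5 (WB@5)) EX@6 MEM@7 WB@8
I2 mul r4 <- r5,r2: IF@3 ID@6 stall=2 (RAW on I1.r5 (WB@8)) EX@9 MEM@10 WB@11
I3 mul r3 <- r4,r3: IF@6 ID@9 stall=2 (RAW on I2.r4 (WB@11)) EX@12 MEM@13 WB@14
I4 add r1 <- r4,r3: IF@9 ID@12 stall=2 (RAW on I3.r3 (WB@14)) EX@15 MEM@16 WB@17
I5 mul r4 <- r5,r4: IF@12 ID@15 stall=0 (-) EX@16 MEM@17 WB@18
I6 sub r4 <- r1,r1: IF@15 ID@16 stall=1 (RAW on I4.r1 (WB@17)) EX@18 MEM@19 WB@20

Answer: 5 8 11 14 17 18 20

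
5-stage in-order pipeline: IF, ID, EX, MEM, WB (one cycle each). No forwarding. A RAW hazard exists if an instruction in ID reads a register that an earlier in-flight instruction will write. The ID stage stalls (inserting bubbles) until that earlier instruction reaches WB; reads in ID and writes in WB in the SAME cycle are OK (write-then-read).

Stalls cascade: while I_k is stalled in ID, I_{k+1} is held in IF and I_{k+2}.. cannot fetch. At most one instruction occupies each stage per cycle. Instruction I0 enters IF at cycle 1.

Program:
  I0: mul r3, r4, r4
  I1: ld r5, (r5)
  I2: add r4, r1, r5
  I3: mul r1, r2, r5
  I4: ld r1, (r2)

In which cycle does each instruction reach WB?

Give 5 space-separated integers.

I0 mul r3 <- r4,r4: IF@1 ID@2 stall=0 (-) EX@3 MEM@4 WB@5
I1 ld r5 <- r5: IF@2 ID@3 stall=0 (-) EX@4 MEM@5 WB@6
I2 add r4 <- r1,r5: IF@3 ID@4 stall=2 (RAW on I1.r5 (WB@6)) EX@7 MEM@8 WB@9
I3 mul r1 <- r2,r5: IF@4 ID@7 stall=0 (-) EX@8 MEM@9 WB@10
I4 ld r1 <- r2: IF@7 ID@8 stall=0 (-) EX@9 MEM@10 WB@11

Answer: 5 6 9 10 11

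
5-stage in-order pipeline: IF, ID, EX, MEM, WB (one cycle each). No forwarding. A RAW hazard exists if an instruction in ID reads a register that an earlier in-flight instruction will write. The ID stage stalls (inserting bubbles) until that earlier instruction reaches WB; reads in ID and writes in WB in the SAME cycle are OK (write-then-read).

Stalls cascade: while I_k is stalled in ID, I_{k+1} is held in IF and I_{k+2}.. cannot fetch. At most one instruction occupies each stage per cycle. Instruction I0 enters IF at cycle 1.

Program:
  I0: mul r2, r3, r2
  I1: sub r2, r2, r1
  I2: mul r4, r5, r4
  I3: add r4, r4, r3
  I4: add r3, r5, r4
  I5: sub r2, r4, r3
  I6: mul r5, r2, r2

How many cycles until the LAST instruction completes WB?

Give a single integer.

I0 mul r2 <- r3,r2: IF@1 ID@2 stall=0 (-) EX@3 MEM@4 WB@5
I1 sub r2 <- r2,r1: IF@2 ID@3 stall=2 (RAW on I0.r2 (WB@5)) EX@6 MEM@7 WB@8
I2 mul r4 <- r5,r4: IF@3 ID@6 stall=0 (-) EX@7 MEM@8 WB@9
I3 add r4 <- r4,r3: IF@6 ID@7 stall=2 (RAW on I2.r4 (WB@9)) EX@10 MEM@11 WB@12
I4 add r3 <- r5,r4: IF@7 ID@10 stall=2 (RAW on I3.r4 (WB@12)) EX@13 MEM@14 WB@15
I5 sub r2 <- r4,r3: IF@10 ID@13 stall=2 (RAW on I4.r3 (WB@15)) EX@16 MEM@17 WB@18
I6 mul r5 <- r2,r2: IF@13 ID@16 stall=2 (RAW on I5.r2 (WB@18)) EX@19 MEM@20 WB@21

Answer: 21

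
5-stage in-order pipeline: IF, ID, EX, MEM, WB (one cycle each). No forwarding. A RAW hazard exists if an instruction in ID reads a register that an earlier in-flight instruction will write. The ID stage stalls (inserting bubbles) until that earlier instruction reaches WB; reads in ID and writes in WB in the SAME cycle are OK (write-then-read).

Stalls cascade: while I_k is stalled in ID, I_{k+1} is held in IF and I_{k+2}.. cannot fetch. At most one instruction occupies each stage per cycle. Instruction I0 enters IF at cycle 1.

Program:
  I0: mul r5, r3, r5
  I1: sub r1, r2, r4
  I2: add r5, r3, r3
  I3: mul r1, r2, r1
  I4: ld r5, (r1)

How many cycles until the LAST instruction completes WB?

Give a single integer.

Answer: 12

Derivation:
I0 mul r5 <- r3,r5: IF@1 ID@2 stall=0 (-) EX@3 MEM@4 WB@5
I1 sub r1 <- r2,r4: IF@2 ID@3 stall=0 (-) EX@4 MEM@5 WB@6
I2 add r5 <- r3,r3: IF@3 ID@4 stall=0 (-) EX@5 MEM@6 WB@7
I3 mul r1 <- r2,r1: IF@4 ID@5 stall=1 (RAW on I1.r1 (WB@6)) EX@7 MEM@8 WB@9
I4 ld r5 <- r1: IF@5 ID@7 stall=2 (RAW on I3.r1 (WB@9)) EX@10 MEM@11 WB@12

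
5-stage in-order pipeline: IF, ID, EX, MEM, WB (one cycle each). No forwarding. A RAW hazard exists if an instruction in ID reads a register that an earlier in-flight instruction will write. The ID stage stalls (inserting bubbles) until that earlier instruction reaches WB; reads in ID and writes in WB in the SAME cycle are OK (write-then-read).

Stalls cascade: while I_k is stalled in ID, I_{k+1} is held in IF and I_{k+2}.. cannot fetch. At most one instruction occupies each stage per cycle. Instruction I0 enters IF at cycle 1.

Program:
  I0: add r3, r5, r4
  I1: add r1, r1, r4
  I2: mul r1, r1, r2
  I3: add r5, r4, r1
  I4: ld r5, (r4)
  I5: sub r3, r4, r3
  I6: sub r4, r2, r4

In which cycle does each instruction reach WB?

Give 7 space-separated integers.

Answer: 5 6 9 12 13 14 15

Derivation:
I0 add r3 <- r5,r4: IF@1 ID@2 stall=0 (-) EX@3 MEM@4 WB@5
I1 add r1 <- r1,r4: IF@2 ID@3 stall=0 (-) EX@4 MEM@5 WB@6
I2 mul r1 <- r1,r2: IF@3 ID@4 stall=2 (RAW on I1.r1 (WB@6)) EX@7 MEM@8 WB@9
I3 add r5 <- r4,r1: IF@4 ID@7 stall=2 (RAW on I2.r1 (WB@9)) EX@10 MEM@11 WB@12
I4 ld r5 <- r4: IF@7 ID@10 stall=0 (-) EX@11 MEM@12 WB@13
I5 sub r3 <- r4,r3: IF@10 ID@11 stall=0 (-) EX@12 MEM@13 WB@14
I6 sub r4 <- r2,r4: IF@11 ID@12 stall=0 (-) EX@13 MEM@14 WB@15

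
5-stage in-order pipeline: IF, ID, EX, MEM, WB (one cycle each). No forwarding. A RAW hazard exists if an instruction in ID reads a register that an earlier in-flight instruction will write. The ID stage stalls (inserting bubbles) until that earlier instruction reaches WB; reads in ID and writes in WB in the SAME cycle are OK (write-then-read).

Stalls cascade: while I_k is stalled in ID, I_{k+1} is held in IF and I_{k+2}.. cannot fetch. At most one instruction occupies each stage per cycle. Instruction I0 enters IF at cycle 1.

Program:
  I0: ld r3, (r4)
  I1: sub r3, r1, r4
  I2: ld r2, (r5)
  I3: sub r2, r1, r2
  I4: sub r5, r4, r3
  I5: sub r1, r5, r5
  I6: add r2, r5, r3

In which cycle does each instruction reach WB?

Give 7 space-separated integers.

Answer: 5 6 7 10 11 14 15

Derivation:
I0 ld r3 <- r4: IF@1 ID@2 stall=0 (-) EX@3 MEM@4 WB@5
I1 sub r3 <- r1,r4: IF@2 ID@3 stall=0 (-) EX@4 MEM@5 WB@6
I2 ld r2 <- r5: IF@3 ID@4 stall=0 (-) EX@5 MEM@6 WB@7
I3 sub r2 <- r1,r2: IF@4 ID@5 stall=2 (RAW on I2.r2 (WB@7)) EX@8 MEM@9 WB@10
I4 sub r5 <- r4,r3: IF@5 ID@8 stall=0 (-) EX@9 MEM@10 WB@11
I5 sub r1 <- r5,r5: IF@8 ID@9 stall=2 (RAW on I4.r5 (WB@11)) EX@12 MEM@13 WB@14
I6 add r2 <- r5,r3: IF@9 ID@12 stall=0 (-) EX@13 MEM@14 WB@15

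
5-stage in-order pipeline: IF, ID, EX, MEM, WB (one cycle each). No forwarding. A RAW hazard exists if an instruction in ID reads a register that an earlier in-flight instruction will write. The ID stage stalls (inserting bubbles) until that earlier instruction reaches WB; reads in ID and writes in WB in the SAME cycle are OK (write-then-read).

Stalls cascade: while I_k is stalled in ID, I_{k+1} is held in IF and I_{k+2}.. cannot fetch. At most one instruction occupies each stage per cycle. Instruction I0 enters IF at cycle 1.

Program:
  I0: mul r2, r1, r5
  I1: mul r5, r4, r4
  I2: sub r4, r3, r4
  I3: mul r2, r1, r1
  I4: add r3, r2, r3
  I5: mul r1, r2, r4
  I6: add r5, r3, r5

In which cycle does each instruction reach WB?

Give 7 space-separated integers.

I0 mul r2 <- r1,r5: IF@1 ID@2 stall=0 (-) EX@3 MEM@4 WB@5
I1 mul r5 <- r4,r4: IF@2 ID@3 stall=0 (-) EX@4 MEM@5 WB@6
I2 sub r4 <- r3,r4: IF@3 ID@4 stall=0 (-) EX@5 MEM@6 WB@7
I3 mul r2 <- r1,r1: IF@4 ID@5 stall=0 (-) EX@6 MEM@7 WB@8
I4 add r3 <- r2,r3: IF@5 ID@6 stall=2 (RAW on I3.r2 (WB@8)) EX@9 MEM@10 WB@11
I5 mul r1 <- r2,r4: IF@6 ID@9 stall=0 (-) EX@10 MEM@11 WB@12
I6 add r5 <- r3,r5: IF@9 ID@10 stall=1 (RAW on I4.r3 (WB@11)) EX@12 MEM@13 WB@14

Answer: 5 6 7 8 11 12 14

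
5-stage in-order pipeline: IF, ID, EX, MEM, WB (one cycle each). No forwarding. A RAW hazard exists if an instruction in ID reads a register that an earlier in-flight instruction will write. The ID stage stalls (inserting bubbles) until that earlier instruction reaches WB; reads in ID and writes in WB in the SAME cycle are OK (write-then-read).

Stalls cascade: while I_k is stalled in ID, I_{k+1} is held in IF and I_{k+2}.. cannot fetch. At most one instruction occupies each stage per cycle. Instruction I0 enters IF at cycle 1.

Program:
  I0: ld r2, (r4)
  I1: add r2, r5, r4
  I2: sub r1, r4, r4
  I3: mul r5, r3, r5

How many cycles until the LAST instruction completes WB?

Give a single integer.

Answer: 8

Derivation:
I0 ld r2 <- r4: IF@1 ID@2 stall=0 (-) EX@3 MEM@4 WB@5
I1 add r2 <- r5,r4: IF@2 ID@3 stall=0 (-) EX@4 MEM@5 WB@6
I2 sub r1 <- r4,r4: IF@3 ID@4 stall=0 (-) EX@5 MEM@6 WB@7
I3 mul r5 <- r3,r5: IF@4 ID@5 stall=0 (-) EX@6 MEM@7 WB@8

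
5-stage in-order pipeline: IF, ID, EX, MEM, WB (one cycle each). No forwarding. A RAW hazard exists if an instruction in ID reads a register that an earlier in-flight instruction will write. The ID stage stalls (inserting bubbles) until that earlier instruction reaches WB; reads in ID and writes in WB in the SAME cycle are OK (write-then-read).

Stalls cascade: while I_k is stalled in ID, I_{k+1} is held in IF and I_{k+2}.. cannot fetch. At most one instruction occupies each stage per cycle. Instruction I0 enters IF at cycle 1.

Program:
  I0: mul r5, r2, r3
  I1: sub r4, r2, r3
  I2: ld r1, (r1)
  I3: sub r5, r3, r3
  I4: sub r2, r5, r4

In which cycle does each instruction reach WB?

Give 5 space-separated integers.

I0 mul r5 <- r2,r3: IF@1 ID@2 stall=0 (-) EX@3 MEM@4 WB@5
I1 sub r4 <- r2,r3: IF@2 ID@3 stall=0 (-) EX@4 MEM@5 WB@6
I2 ld r1 <- r1: IF@3 ID@4 stall=0 (-) EX@5 MEM@6 WB@7
I3 sub r5 <- r3,r3: IF@4 ID@5 stall=0 (-) EX@6 MEM@7 WB@8
I4 sub r2 <- r5,r4: IF@5 ID@6 stall=2 (RAW on I3.r5 (WB@8)) EX@9 MEM@10 WB@11

Answer: 5 6 7 8 11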